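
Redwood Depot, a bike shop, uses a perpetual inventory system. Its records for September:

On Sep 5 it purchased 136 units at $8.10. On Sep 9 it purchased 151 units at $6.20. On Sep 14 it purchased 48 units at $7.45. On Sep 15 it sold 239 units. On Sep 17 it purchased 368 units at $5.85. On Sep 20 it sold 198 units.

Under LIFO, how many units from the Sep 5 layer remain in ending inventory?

96

Sep 15, 239 sold [LIFO — newest first]: 48 @ $7.45 + 151 @ $6.20 + 40 @ $8.10 = $1,617.80
Sep 20, 198 sold [LIFO — newest first]: 198 @ $5.85 = $1,158.30
Total COGS = $1,617.80 + $1,158.30 = $2,776.10
Ending inventory: 96 @ $8.10 + 170 @ $5.85 = $1,772.10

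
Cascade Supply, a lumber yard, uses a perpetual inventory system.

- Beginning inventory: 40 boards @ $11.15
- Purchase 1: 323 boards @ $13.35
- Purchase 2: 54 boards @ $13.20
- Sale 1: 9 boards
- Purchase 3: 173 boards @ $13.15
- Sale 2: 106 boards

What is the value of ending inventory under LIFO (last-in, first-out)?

Sale 1 (9) [LIFO — newest first]: 9 @ $13.20 = $118.80
Sale 2 (106) [LIFO — newest first]: 106 @ $13.15 = $1,393.90
Total COGS = $118.80 + $1,393.90 = $1,512.70
Ending inventory: 40 @ $11.15 + 323 @ $13.35 + 45 @ $13.20 + 67 @ $13.15 = $6,233.10
Check: goods available $7,745.80 = COGS $1,512.70 + ending $6,233.10

Ending inventory = $6,233.10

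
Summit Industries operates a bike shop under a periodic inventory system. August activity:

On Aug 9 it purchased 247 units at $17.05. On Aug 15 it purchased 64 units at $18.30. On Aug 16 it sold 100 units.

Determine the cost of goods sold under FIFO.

Aug 16, 100 sold [FIFO — oldest first]: 100 @ $17.05 = $1,705.00
Ending inventory: 147 @ $17.05 + 64 @ $18.30 = $3,677.55
Check: goods available $5,382.55 = COGS $1,705.00 + ending $3,677.55

COGS = $1,705.00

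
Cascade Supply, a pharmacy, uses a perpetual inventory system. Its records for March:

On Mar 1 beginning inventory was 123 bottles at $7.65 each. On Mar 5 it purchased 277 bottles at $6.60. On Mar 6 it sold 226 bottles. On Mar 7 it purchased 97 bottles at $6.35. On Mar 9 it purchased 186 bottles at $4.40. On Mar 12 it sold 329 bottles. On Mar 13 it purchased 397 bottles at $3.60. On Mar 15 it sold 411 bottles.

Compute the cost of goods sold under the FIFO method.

COGS = $5,222.30

Mar 6, 226 sold [FIFO — oldest first]: 123 @ $7.65 + 103 @ $6.60 = $1,620.75
Mar 12, 329 sold [FIFO — oldest first]: 174 @ $6.60 + 97 @ $6.35 + 58 @ $4.40 = $2,019.55
Mar 15, 411 sold [FIFO — oldest first]: 128 @ $4.40 + 283 @ $3.60 = $1,582.00
Total COGS = $1,620.75 + $2,019.55 + $1,582.00 = $5,222.30
Ending inventory: 114 @ $3.60 = $410.40
Check: goods available $5,632.70 = COGS $5,222.30 + ending $410.40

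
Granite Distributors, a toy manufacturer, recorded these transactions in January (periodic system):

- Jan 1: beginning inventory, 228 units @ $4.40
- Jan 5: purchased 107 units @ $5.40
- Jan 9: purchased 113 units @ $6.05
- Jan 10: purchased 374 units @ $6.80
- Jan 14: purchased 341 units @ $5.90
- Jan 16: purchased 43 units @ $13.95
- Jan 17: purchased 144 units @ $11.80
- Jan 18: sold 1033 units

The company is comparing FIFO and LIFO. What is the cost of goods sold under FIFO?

COGS = $6,052.75

FIFO COGS: 228 @ $4.40 + 107 @ $5.40 + 113 @ $6.05 + 374 @ $6.80 + 211 @ $5.90 = $6,052.75
LIFO COGS: 144 @ $11.80 + 43 @ $13.95 + 341 @ $5.90 + 374 @ $6.80 + 113 @ $6.05 + 18 @ $5.40 = $7,635.00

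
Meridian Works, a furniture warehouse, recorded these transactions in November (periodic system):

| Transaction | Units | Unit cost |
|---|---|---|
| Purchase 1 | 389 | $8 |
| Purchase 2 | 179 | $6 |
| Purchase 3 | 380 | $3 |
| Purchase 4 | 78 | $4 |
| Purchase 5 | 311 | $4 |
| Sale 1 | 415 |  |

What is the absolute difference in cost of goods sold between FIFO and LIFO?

$1,634

FIFO COGS: 389 @ $8 + 26 @ $6 = $3,268
LIFO COGS: 311 @ $4 + 78 @ $4 + 26 @ $3 = $1,634
Difference = |$3,268 − $1,634| = $1,634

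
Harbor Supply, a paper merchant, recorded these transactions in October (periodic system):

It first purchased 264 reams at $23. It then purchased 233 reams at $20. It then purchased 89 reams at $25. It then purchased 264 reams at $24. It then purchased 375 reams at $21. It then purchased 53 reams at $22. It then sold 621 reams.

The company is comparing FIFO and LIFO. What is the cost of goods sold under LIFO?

COGS = $13,673

FIFO COGS: 264 @ $23 + 233 @ $20 + 89 @ $25 + 35 @ $24 = $13,797
LIFO COGS: 53 @ $22 + 375 @ $21 + 193 @ $24 = $13,673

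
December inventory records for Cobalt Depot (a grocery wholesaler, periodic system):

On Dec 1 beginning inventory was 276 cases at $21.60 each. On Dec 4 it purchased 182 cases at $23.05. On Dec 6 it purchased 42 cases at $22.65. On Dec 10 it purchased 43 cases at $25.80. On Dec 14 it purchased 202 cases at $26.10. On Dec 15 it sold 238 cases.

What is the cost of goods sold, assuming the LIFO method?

COGS = $6,201.00

Dec 15, 238 sold [LIFO — newest first]: 202 @ $26.10 + 36 @ $25.80 = $6,201.00
Ending inventory: 276 @ $21.60 + 182 @ $23.05 + 42 @ $22.65 + 7 @ $25.80 = $11,288.60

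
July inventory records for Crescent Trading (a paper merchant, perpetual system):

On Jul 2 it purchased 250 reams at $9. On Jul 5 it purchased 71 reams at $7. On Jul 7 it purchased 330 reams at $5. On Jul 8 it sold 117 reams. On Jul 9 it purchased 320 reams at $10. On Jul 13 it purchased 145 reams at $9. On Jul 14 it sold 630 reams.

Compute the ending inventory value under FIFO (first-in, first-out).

Ending inventory = $3,545

Jul 8, 117 sold [FIFO — oldest first]: 117 @ $9 = $1,053
Jul 14, 630 sold [FIFO — oldest first]: 133 @ $9 + 71 @ $7 + 330 @ $5 + 96 @ $10 = $4,304
Total COGS = $1,053 + $4,304 = $5,357
Ending inventory: 224 @ $10 + 145 @ $9 = $3,545
Check: goods available $8,902 = COGS $5,357 + ending $3,545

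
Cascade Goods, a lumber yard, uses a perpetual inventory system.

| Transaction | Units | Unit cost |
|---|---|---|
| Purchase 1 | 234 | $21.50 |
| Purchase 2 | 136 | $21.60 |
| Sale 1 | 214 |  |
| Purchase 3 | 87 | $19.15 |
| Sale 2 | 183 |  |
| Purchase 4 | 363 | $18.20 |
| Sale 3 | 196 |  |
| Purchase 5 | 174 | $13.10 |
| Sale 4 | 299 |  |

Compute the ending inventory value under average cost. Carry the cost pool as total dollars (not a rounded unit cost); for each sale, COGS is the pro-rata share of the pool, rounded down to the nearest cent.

After Purchase 1: 234 on hand, pool $5,031.00 (≈ $21.5000 each)
After Purchase 2: 370 on hand, pool $7,968.60 (≈ $21.5368 each)
Sale 1, sell 214: 214/370 × $7,968.60 → $4,608.86
After Purchase 3: 243 on hand, pool $5,025.79 (≈ $20.6823 each)
Sale 2, sell 183: 183/243 × $5,025.79 → $3,784.85
After Purchase 4: 423 on hand, pool $7,847.54 (≈ $18.5521 each)
Sale 3, sell 196: 196/423 × $7,847.54 → $3,636.21
After Purchase 5: 401 on hand, pool $6,490.73 (≈ $16.1864 each)
Sale 4, sell 299: 299/401 × $6,490.73 → $4,839.72
Total COGS = $4,608.86 + $3,784.85 + $3,636.21 + $4,839.72 = $16,869.64
Ending inventory (cost pool remaining) = $1,651.01
Check: goods available $18,520.65 = COGS $16,869.64 + ending $1,651.01

Ending inventory = $1,651.01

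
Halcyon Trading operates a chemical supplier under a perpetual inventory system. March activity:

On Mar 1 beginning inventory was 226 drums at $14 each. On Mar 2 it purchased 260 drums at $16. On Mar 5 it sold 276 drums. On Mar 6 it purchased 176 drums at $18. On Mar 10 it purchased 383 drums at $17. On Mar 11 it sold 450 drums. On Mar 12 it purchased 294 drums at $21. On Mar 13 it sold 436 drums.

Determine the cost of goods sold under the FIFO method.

COGS = $19,460

Mar 5, 276 sold [FIFO — oldest first]: 226 @ $14 + 50 @ $16 = $3,964
Mar 11, 450 sold [FIFO — oldest first]: 210 @ $16 + 176 @ $18 + 64 @ $17 = $7,616
Mar 13, 436 sold [FIFO — oldest first]: 319 @ $17 + 117 @ $21 = $7,880
Total COGS = $3,964 + $7,616 + $7,880 = $19,460
Ending inventory: 177 @ $21 = $3,717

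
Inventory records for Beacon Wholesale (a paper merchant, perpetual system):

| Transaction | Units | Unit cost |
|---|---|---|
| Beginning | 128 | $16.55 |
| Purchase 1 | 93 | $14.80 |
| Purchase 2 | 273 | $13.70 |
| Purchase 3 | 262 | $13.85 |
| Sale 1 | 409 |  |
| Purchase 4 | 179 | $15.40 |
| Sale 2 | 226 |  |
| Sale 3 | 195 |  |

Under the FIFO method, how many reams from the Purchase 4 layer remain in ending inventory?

105

Sale 1 (409) [FIFO — oldest first]: 128 @ $16.55 + 93 @ $14.80 + 188 @ $13.70 = $6,070.40
Sale 2 (226) [FIFO — oldest first]: 85 @ $13.70 + 141 @ $13.85 = $3,117.35
Sale 3 (195) [FIFO — oldest first]: 121 @ $13.85 + 74 @ $15.40 = $2,815.45
Total COGS = $6,070.40 + $3,117.35 + $2,815.45 = $12,003.20
Ending inventory: 105 @ $15.40 = $1,617.00
Check: goods available $13,620.20 = COGS $12,003.20 + ending $1,617.00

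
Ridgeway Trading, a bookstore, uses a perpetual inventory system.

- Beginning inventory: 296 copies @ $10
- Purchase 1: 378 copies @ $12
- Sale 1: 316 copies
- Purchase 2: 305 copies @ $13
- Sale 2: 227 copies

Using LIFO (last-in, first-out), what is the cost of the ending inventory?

Sale 1 (316) [LIFO — newest first]: 316 @ $12 = $3,792
Sale 2 (227) [LIFO — newest first]: 227 @ $13 = $2,951
Total COGS = $3,792 + $2,951 = $6,743
Ending inventory: 296 @ $10 + 62 @ $12 + 78 @ $13 = $4,718
Check: goods available $11,461 = COGS $6,743 + ending $4,718

Ending inventory = $4,718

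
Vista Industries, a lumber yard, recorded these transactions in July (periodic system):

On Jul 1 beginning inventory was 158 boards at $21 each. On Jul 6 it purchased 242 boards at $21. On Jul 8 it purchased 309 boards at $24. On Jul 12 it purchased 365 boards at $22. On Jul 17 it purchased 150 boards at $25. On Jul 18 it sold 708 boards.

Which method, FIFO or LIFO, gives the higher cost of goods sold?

LIFO

FIFO COGS: 158 @ $21 + 242 @ $21 + 308 @ $24 = $15,792
LIFO COGS: 150 @ $25 + 365 @ $22 + 193 @ $24 = $16,412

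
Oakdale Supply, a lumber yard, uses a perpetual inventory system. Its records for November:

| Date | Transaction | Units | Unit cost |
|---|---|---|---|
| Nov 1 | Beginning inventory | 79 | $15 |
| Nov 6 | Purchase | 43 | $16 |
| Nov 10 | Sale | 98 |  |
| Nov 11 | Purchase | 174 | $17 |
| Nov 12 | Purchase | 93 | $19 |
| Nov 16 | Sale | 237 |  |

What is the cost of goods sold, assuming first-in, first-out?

Nov 10, 98 sold [FIFO — oldest first]: 79 @ $15 + 19 @ $16 = $1,489
Nov 16, 237 sold [FIFO — oldest first]: 24 @ $16 + 174 @ $17 + 39 @ $19 = $4,083
Total COGS = $1,489 + $4,083 = $5,572
Ending inventory: 54 @ $19 = $1,026

COGS = $5,572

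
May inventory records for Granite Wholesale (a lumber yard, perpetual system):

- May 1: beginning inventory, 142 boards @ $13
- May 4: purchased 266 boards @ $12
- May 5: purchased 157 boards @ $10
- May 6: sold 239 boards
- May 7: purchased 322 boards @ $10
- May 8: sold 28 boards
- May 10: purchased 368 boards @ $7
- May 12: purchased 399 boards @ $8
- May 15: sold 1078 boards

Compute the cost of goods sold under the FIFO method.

COGS = $13,124

May 6, 239 sold [FIFO — oldest first]: 142 @ $13 + 97 @ $12 = $3,010
May 8, 28 sold [FIFO — oldest first]: 28 @ $12 = $336
May 15, 1078 sold [FIFO — oldest first]: 141 @ $12 + 157 @ $10 + 322 @ $10 + 368 @ $7 + 90 @ $8 = $9,778
Total COGS = $3,010 + $336 + $9,778 = $13,124
Ending inventory: 309 @ $8 = $2,472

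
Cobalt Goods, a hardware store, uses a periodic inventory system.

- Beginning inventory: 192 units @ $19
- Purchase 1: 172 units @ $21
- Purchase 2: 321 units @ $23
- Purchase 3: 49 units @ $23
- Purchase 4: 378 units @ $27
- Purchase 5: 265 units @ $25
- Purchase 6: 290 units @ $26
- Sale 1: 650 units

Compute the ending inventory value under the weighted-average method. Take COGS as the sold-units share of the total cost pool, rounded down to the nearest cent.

Sale 1, sell 650: 650/1667 × $40,141.00 → $15,651.85
Ending inventory (cost pool remaining) = $24,489.15
Check: goods available $40,141.00 = COGS $15,651.85 + ending $24,489.15

Ending inventory = $24,489.15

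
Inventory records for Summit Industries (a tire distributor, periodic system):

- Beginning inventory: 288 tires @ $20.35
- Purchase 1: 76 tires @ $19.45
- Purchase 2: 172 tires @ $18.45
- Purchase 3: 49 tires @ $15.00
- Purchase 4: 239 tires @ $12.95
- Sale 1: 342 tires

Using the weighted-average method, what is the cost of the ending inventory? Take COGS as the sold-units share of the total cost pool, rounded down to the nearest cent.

Sale 1, sell 342: 342/824 × $14,342.45 → $5,952.81
Ending inventory (cost pool remaining) = $8,389.64

Ending inventory = $8,389.64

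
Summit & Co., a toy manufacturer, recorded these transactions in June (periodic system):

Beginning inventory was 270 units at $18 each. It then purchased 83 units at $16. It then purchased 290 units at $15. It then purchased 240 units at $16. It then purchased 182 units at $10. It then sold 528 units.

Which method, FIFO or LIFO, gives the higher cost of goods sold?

FIFO COGS: 270 @ $18 + 83 @ $16 + 175 @ $15 = $8,813
LIFO COGS: 182 @ $10 + 240 @ $16 + 106 @ $15 = $7,250

FIFO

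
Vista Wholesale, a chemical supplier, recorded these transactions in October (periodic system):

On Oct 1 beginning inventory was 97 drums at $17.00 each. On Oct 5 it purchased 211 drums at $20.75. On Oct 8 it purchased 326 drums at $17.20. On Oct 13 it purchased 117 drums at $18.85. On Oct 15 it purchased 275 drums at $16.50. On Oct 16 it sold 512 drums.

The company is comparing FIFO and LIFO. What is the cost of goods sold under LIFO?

FIFO COGS: 97 @ $17.00 + 211 @ $20.75 + 204 @ $17.20 = $9,536.05
LIFO COGS: 275 @ $16.50 + 117 @ $18.85 + 120 @ $17.20 = $8,806.95

COGS = $8,806.95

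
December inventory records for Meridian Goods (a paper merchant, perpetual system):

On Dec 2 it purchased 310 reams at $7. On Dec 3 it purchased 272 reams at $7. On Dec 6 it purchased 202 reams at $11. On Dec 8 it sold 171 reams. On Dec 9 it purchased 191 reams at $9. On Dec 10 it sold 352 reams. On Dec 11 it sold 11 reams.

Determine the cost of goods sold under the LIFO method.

Dec 8, 171 sold [LIFO — newest first]: 171 @ $11 = $1,881
Dec 10, 352 sold [LIFO — newest first]: 191 @ $9 + 31 @ $11 + 130 @ $7 = $2,970
Dec 11, 11 sold [LIFO — newest first]: 11 @ $7 = $77
Total COGS = $1,881 + $2,970 + $77 = $4,928
Ending inventory: 310 @ $7 + 131 @ $7 = $3,087

COGS = $4,928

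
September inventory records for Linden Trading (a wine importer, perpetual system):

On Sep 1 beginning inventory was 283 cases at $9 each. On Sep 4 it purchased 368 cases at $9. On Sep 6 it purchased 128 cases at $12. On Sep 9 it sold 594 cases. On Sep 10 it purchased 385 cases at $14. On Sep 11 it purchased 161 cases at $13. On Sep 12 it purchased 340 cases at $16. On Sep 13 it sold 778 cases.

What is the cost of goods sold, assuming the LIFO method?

Sep 9, 594 sold [LIFO — newest first]: 128 @ $12 + 368 @ $9 + 98 @ $9 = $5,730
Sep 13, 778 sold [LIFO — newest first]: 340 @ $16 + 161 @ $13 + 277 @ $14 = $11,411
Total COGS = $5,730 + $11,411 = $17,141
Ending inventory: 185 @ $9 + 108 @ $14 = $3,177

COGS = $17,141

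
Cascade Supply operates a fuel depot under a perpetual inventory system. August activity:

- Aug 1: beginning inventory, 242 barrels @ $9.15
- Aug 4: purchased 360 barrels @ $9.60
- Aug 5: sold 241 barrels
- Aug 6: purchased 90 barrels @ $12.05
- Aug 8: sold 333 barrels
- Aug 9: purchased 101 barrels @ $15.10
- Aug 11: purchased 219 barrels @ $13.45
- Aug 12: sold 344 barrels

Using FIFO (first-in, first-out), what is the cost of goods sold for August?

Aug 5, 241 sold [FIFO — oldest first]: 241 @ $9.15 = $2,205.15
Aug 8, 333 sold [FIFO — oldest first]: 1 @ $9.15 + 332 @ $9.60 = $3,196.35
Aug 12, 344 sold [FIFO — oldest first]: 28 @ $9.60 + 90 @ $12.05 + 101 @ $15.10 + 125 @ $13.45 = $4,559.65
Total COGS = $2,205.15 + $3,196.35 + $4,559.65 = $9,961.15
Ending inventory: 94 @ $13.45 = $1,264.30

COGS = $9,961.15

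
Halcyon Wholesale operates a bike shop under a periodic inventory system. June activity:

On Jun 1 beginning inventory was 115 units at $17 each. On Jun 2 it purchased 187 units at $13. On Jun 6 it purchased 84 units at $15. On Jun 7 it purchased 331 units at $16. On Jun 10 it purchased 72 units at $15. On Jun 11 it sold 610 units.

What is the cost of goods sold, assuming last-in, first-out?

Jun 11, 610 sold [LIFO — newest first]: 72 @ $15 + 331 @ $16 + 84 @ $15 + 123 @ $13 = $9,235
Ending inventory: 115 @ $17 + 64 @ $13 = $2,787
Check: goods available $12,022 = COGS $9,235 + ending $2,787

COGS = $9,235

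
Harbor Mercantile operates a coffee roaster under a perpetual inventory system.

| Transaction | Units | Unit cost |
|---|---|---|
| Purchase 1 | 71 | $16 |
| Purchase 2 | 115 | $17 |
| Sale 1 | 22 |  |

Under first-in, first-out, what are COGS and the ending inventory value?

Sale 1 (22) [FIFO — oldest first]: 22 @ $16 = $352
Ending inventory: 49 @ $16 + 115 @ $17 = $2,739
Check: goods available $3,091 = COGS $352 + ending $2,739

COGS = $352; ending inventory = $2,739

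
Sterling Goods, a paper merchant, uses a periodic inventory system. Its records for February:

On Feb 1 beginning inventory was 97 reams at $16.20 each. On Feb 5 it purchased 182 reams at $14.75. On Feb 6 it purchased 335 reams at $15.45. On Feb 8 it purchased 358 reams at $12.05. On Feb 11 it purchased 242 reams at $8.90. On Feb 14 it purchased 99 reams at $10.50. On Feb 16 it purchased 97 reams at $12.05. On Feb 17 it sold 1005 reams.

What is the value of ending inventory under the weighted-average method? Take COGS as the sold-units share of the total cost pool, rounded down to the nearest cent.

Feb 17, sell 1005: 1005/1410 × $18,107.70 → $12,906.55
Ending inventory (cost pool remaining) = $5,201.15

Ending inventory = $5,201.15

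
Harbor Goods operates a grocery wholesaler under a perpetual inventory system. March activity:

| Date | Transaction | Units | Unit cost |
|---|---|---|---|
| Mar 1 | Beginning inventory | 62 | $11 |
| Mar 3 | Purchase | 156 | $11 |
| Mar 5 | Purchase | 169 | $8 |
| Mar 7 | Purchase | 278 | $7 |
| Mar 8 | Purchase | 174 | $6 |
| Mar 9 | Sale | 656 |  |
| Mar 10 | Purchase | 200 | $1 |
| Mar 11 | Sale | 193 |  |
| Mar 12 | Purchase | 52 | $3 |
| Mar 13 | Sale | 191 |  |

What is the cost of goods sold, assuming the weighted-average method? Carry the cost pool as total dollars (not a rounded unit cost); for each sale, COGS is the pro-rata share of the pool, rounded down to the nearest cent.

COGS = $6,888.51

After Mar 1: 62 on hand, pool $682.00 (≈ $11.0000 each)
After Mar 3: 218 on hand, pool $2,398.00 (≈ $11.0000 each)
After Mar 5: 387 on hand, pool $3,750.00 (≈ $9.6899 each)
After Mar 7: 665 on hand, pool $5,696.00 (≈ $8.5654 each)
After Mar 8: 839 on hand, pool $6,740.00 (≈ $8.0334 each)
Mar 9, sell 656: 656/839 × $6,740.00 → $5,269.89
After Mar 10: 383 on hand, pool $1,670.11 (≈ $4.3606 each)
Mar 11, sell 193: 193/383 × $1,670.11 → $841.59
After Mar 12: 242 on hand, pool $984.52 (≈ $4.0683 each)
Mar 13, sell 191: 191/242 × $984.52 → $777.03
Total COGS = $5,269.89 + $841.59 + $777.03 = $6,888.51
Ending inventory (cost pool remaining) = $207.49
Check: goods available $7,096.00 = COGS $6,888.51 + ending $207.49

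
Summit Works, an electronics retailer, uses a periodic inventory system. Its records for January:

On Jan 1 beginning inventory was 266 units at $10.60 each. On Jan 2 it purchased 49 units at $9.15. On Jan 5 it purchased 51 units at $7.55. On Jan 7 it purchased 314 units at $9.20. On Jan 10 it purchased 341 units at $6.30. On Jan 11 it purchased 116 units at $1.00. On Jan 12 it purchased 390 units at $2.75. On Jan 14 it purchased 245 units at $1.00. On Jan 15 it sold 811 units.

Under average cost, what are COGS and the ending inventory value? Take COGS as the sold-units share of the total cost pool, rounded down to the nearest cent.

Jan 15, sell 811: 811/1772 × $10,123.60 → $4,633.31
Ending inventory (cost pool remaining) = $5,490.29
Check: goods available $10,123.60 = COGS $4,633.31 + ending $5,490.29

COGS = $4,633.31; ending inventory = $5,490.29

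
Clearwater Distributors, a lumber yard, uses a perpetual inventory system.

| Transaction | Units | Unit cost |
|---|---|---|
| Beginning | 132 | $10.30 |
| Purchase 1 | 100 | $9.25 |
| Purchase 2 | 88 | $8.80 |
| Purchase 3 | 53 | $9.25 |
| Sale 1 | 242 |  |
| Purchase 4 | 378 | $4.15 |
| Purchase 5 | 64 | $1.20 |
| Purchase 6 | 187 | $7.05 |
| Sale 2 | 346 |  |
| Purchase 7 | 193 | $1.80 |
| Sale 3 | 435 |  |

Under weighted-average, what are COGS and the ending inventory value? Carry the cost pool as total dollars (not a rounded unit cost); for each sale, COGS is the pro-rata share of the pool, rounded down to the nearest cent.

COGS = $6,112.15; ending inventory = $748.35

After Beginning: 132 on hand, pool $1,359.60 (≈ $10.3000 each)
After Purchase 1: 232 on hand, pool $2,284.60 (≈ $9.8474 each)
After Purchase 2: 320 on hand, pool $3,059.00 (≈ $9.5594 each)
After Purchase 3: 373 on hand, pool $3,549.25 (≈ $9.5154 each)
Sale 1, sell 242: 242/373 × $3,549.25 → $2,302.73
After Purchase 4: 509 on hand, pool $2,815.22 (≈ $5.5309 each)
After Purchase 5: 573 on hand, pool $2,892.02 (≈ $5.0472 each)
After Purchase 6: 760 on hand, pool $4,210.37 (≈ $5.5400 each)
Sale 2, sell 346: 346/760 × $4,210.37 → $1,916.82
After Purchase 7: 607 on hand, pool $2,640.95 (≈ $4.3508 each)
Sale 3, sell 435: 435/607 × $2,640.95 → $1,892.60
Total COGS = $2,302.73 + $1,916.82 + $1,892.60 = $6,112.15
Ending inventory (cost pool remaining) = $748.35
Check: goods available $6,860.50 = COGS $6,112.15 + ending $748.35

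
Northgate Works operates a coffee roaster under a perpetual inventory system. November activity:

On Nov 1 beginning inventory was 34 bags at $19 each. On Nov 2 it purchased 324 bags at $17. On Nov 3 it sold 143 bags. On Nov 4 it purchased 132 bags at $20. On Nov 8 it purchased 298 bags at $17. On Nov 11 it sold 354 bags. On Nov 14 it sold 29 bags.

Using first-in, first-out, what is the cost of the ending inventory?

Ending inventory = $4,454

Nov 3, 143 sold [FIFO — oldest first]: 34 @ $19 + 109 @ $17 = $2,499
Nov 11, 354 sold [FIFO — oldest first]: 215 @ $17 + 132 @ $20 + 7 @ $17 = $6,414
Nov 14, 29 sold [FIFO — oldest first]: 29 @ $17 = $493
Total COGS = $2,499 + $6,414 + $493 = $9,406
Ending inventory: 262 @ $17 = $4,454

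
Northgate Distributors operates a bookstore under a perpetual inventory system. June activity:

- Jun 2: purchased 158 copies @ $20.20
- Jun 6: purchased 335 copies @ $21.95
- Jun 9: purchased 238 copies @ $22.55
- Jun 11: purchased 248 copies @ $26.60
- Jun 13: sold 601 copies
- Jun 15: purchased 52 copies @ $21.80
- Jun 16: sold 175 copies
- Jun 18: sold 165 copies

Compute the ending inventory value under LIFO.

Ending inventory = $1,818.00

Jun 13, 601 sold [LIFO — newest first]: 248 @ $26.60 + 238 @ $22.55 + 115 @ $21.95 = $14,487.95
Jun 16, 175 sold [LIFO — newest first]: 52 @ $21.80 + 123 @ $21.95 = $3,833.45
Jun 18, 165 sold [LIFO — newest first]: 97 @ $21.95 + 68 @ $20.20 = $3,502.75
Total COGS = $14,487.95 + $3,833.45 + $3,502.75 = $21,824.15
Ending inventory: 90 @ $20.20 = $1,818.00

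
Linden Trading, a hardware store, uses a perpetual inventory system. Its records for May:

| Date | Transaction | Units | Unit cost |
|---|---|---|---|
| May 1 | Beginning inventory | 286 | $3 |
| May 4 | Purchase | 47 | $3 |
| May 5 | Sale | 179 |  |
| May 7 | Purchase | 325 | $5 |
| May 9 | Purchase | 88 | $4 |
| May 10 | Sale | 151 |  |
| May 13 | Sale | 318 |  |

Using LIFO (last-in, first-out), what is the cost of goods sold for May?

May 5, 179 sold [LIFO — newest first]: 47 @ $3 + 132 @ $3 = $537
May 10, 151 sold [LIFO — newest first]: 88 @ $4 + 63 @ $5 = $667
May 13, 318 sold [LIFO — newest first]: 262 @ $5 + 56 @ $3 = $1,478
Total COGS = $537 + $667 + $1,478 = $2,682
Ending inventory: 98 @ $3 = $294
Check: goods available $2,976 = COGS $2,682 + ending $294

COGS = $2,682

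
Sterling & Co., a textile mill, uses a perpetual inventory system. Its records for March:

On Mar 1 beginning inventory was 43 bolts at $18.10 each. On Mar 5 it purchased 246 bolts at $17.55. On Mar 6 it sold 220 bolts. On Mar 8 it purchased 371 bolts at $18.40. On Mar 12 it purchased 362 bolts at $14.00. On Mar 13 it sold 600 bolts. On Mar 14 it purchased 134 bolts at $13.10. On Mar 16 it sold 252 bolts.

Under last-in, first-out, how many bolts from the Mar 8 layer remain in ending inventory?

15

Mar 6, 220 sold [LIFO — newest first]: 220 @ $17.55 = $3,861.00
Mar 13, 600 sold [LIFO — newest first]: 362 @ $14.00 + 238 @ $18.40 = $9,447.20
Mar 16, 252 sold [LIFO — newest first]: 134 @ $13.10 + 118 @ $18.40 = $3,926.60
Total COGS = $3,861.00 + $9,447.20 + $3,926.60 = $17,234.80
Ending inventory: 43 @ $18.10 + 26 @ $17.55 + 15 @ $18.40 = $1,510.60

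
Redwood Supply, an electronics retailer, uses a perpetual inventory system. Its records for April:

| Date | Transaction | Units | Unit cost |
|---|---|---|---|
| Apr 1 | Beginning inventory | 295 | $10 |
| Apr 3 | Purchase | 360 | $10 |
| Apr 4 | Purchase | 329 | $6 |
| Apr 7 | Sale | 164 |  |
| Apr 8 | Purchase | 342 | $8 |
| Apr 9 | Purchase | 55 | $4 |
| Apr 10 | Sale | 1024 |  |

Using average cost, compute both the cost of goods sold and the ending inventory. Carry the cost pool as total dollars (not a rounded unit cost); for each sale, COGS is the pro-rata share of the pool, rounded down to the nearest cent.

After Apr 1: 295 on hand, pool $2,950.00 (≈ $10.0000 each)
After Apr 3: 655 on hand, pool $6,550.00 (≈ $10.0000 each)
After Apr 4: 984 on hand, pool $8,524.00 (≈ $8.6626 each)
Apr 7, sell 164: 164/984 × $8,524.00 → $1,420.66
After Apr 8: 1162 on hand, pool $9,839.34 (≈ $8.4676 each)
After Apr 9: 1217 on hand, pool $10,059.34 (≈ $8.2657 each)
Apr 10, sell 1024: 1024/1217 × $10,059.34 → $8,464.06
Total COGS = $1,420.66 + $8,464.06 = $9,884.72
Ending inventory (cost pool remaining) = $1,595.28
Check: goods available $11,480.00 = COGS $9,884.72 + ending $1,595.28

COGS = $9,884.72; ending inventory = $1,595.28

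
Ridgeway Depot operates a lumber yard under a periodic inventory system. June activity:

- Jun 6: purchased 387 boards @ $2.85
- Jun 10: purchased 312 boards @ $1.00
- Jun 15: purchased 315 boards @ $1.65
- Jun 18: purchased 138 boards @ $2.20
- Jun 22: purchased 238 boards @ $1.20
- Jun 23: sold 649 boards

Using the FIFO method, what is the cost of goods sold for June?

COGS = $1,364.95

Jun 23, 649 sold [FIFO — oldest first]: 387 @ $2.85 + 262 @ $1.00 = $1,364.95
Ending inventory: 50 @ $1.00 + 315 @ $1.65 + 138 @ $2.20 + 238 @ $1.20 = $1,158.95
Check: goods available $2,523.90 = COGS $1,364.95 + ending $1,158.95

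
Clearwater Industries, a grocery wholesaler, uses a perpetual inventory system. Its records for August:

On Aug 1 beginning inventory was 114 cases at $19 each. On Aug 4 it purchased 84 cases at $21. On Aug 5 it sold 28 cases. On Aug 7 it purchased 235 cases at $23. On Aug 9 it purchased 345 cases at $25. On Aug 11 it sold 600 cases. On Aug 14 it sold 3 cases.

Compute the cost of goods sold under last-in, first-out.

Aug 5, 28 sold [LIFO — newest first]: 28 @ $21 = $588
Aug 11, 600 sold [LIFO — newest first]: 345 @ $25 + 235 @ $23 + 20 @ $21 = $14,450
Aug 14, 3 sold [LIFO — newest first]: 3 @ $21 = $63
Total COGS = $588 + $14,450 + $63 = $15,101
Ending inventory: 114 @ $19 + 33 @ $21 = $2,859

COGS = $15,101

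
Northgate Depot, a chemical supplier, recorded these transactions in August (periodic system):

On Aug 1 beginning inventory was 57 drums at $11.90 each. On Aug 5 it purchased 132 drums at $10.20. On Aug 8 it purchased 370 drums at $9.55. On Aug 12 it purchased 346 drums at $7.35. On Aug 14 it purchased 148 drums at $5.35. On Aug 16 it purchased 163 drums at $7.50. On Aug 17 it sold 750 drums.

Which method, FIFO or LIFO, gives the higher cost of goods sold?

FIFO COGS: 57 @ $11.90 + 132 @ $10.20 + 370 @ $9.55 + 191 @ $7.35 = $6,962.05
LIFO COGS: 163 @ $7.50 + 148 @ $5.35 + 346 @ $7.35 + 93 @ $9.55 = $5,445.55

FIFO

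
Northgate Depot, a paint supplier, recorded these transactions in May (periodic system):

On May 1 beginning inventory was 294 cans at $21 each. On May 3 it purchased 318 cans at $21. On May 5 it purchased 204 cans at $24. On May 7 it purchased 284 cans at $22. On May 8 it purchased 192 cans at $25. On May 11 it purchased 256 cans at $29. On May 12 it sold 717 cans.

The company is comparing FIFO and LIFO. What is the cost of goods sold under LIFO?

FIFO COGS: 294 @ $21 + 318 @ $21 + 105 @ $24 = $15,372
LIFO COGS: 256 @ $29 + 192 @ $25 + 269 @ $22 = $18,142

COGS = $18,142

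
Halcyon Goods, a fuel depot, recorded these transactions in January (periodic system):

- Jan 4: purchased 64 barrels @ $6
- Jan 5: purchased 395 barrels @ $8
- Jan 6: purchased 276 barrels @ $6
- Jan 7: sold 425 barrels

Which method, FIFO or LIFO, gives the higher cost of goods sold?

FIFO

FIFO COGS: 64 @ $6 + 361 @ $8 = $3,272
LIFO COGS: 276 @ $6 + 149 @ $8 = $2,848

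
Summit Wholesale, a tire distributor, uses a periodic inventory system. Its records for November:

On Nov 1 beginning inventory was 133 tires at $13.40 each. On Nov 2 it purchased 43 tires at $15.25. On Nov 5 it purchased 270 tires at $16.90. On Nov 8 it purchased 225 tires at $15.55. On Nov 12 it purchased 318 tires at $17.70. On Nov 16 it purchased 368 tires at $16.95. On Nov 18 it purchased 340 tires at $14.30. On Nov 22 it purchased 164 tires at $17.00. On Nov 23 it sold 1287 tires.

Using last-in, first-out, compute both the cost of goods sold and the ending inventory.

Nov 23, 1287 sold [LIFO — newest first]: 164 @ $17.00 + 340 @ $14.30 + 368 @ $16.95 + 318 @ $17.70 + 97 @ $15.55 = $21,024.55
Ending inventory: 133 @ $13.40 + 43 @ $15.25 + 270 @ $16.90 + 128 @ $15.55 = $8,991.35

COGS = $21,024.55; ending inventory = $8,991.35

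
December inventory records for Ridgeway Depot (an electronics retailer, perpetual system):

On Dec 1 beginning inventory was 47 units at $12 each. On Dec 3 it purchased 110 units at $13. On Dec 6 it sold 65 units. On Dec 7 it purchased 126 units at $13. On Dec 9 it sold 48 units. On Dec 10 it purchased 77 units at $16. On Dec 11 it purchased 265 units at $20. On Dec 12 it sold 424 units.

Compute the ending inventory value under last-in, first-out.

Dec 6, 65 sold [LIFO — newest first]: 65 @ $13 = $845
Dec 9, 48 sold [LIFO — newest first]: 48 @ $13 = $624
Dec 12, 424 sold [LIFO — newest first]: 265 @ $20 + 77 @ $16 + 78 @ $13 + 4 @ $13 = $7,598
Total COGS = $845 + $624 + $7,598 = $9,067
Ending inventory: 47 @ $12 + 41 @ $13 = $1,097

Ending inventory = $1,097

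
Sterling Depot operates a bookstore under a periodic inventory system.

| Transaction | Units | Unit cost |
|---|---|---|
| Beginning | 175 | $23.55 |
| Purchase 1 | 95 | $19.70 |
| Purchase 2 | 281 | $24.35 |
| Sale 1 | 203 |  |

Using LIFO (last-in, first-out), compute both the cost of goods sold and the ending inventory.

COGS = $4,943.05; ending inventory = $7,892.05

Sale 1 (203) [LIFO — newest first]: 203 @ $24.35 = $4,943.05
Ending inventory: 175 @ $23.55 + 95 @ $19.70 + 78 @ $24.35 = $7,892.05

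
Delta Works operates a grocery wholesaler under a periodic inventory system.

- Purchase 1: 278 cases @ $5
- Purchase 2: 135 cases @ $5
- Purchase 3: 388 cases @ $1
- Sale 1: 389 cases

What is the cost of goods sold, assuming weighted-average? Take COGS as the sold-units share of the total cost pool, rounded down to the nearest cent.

Sale 1, sell 389: 389/801 × $2,453.00 → $1,191.28
Ending inventory (cost pool remaining) = $1,261.72
Check: goods available $2,453.00 = COGS $1,191.28 + ending $1,261.72

COGS = $1,191.28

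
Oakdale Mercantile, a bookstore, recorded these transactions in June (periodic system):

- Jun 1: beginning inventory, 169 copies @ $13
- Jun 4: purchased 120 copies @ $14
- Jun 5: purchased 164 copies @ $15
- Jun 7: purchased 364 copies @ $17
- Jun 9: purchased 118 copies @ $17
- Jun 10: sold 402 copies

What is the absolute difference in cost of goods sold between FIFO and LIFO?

FIFO COGS: 169 @ $13 + 120 @ $14 + 113 @ $15 = $5,572
LIFO COGS: 118 @ $17 + 284 @ $17 = $6,834
Difference = |$5,572 − $6,834| = $1,262

$1,262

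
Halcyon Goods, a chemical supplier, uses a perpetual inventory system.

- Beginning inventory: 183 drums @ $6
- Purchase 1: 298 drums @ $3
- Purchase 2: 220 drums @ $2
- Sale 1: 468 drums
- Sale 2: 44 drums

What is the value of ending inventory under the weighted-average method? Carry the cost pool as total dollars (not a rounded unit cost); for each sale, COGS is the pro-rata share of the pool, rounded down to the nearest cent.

Ending inventory = $655.71

After Beginning: 183 on hand, pool $1,098.00 (≈ $6.0000 each)
After Purchase 1: 481 on hand, pool $1,992.00 (≈ $4.1414 each)
After Purchase 2: 701 on hand, pool $2,432.00 (≈ $3.4693 each)
Sale 1, sell 468: 468/701 × $2,432.00 → $1,623.64
Sale 2, sell 44: 44/233 × $808.36 → $152.65
Total COGS = $1,623.64 + $152.65 = $1,776.29
Ending inventory (cost pool remaining) = $655.71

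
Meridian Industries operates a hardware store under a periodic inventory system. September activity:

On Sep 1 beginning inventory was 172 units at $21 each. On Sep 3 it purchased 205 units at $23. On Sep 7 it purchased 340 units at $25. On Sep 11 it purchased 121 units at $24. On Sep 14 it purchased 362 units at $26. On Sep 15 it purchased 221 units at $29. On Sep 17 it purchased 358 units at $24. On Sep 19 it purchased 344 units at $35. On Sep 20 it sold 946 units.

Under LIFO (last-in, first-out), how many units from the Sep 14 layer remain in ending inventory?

Sep 20, 946 sold [LIFO — newest first]: 344 @ $35 + 358 @ $24 + 221 @ $29 + 23 @ $26 = $27,639
Ending inventory: 172 @ $21 + 205 @ $23 + 340 @ $25 + 121 @ $24 + 339 @ $26 = $28,545
Check: goods available $56,184 = COGS $27,639 + ending $28,545

339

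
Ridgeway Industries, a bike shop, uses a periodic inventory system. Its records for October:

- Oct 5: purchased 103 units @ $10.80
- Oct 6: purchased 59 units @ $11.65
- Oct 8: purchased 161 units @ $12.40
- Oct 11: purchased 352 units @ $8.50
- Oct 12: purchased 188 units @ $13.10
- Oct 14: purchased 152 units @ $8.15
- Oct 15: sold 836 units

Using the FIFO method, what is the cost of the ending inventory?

Oct 15, 836 sold [FIFO — oldest first]: 103 @ $10.80 + 59 @ $11.65 + 161 @ $12.40 + 352 @ $8.50 + 161 @ $13.10 = $8,897.25
Ending inventory: 27 @ $13.10 + 152 @ $8.15 = $1,592.50
Check: goods available $10,489.75 = COGS $8,897.25 + ending $1,592.50

Ending inventory = $1,592.50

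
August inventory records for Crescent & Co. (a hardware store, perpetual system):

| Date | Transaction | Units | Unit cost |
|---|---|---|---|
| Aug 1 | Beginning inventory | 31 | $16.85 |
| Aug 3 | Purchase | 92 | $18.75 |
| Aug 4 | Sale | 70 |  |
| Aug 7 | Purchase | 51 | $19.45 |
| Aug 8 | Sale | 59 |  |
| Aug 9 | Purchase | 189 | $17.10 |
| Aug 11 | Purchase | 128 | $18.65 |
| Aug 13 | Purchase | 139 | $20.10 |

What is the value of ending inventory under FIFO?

Aug 4, 70 sold [FIFO — oldest first]: 31 @ $16.85 + 39 @ $18.75 = $1,253.60
Aug 8, 59 sold [FIFO — oldest first]: 53 @ $18.75 + 6 @ $19.45 = $1,110.45
Total COGS = $1,253.60 + $1,110.45 = $2,364.05
Ending inventory: 45 @ $19.45 + 189 @ $17.10 + 128 @ $18.65 + 139 @ $20.10 = $9,288.25
Check: goods available $11,652.30 = COGS $2,364.05 + ending $9,288.25

Ending inventory = $9,288.25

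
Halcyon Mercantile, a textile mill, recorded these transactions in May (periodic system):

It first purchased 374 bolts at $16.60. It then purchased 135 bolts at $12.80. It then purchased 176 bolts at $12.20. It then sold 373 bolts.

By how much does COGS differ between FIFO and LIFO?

$1,287.40

FIFO COGS: 373 @ $16.60 = $6,191.80
LIFO COGS: 176 @ $12.20 + 135 @ $12.80 + 62 @ $16.60 = $4,904.40
Difference = |$6,191.80 − $4,904.40| = $1,287.40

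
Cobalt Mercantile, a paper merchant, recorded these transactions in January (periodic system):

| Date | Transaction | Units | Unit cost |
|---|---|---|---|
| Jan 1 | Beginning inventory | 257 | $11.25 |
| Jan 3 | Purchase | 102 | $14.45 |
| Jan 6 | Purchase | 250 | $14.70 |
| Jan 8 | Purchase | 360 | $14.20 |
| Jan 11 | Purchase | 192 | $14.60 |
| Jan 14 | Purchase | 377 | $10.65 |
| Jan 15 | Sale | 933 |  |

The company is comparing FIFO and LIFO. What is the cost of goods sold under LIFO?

FIFO COGS: 257 @ $11.25 + 102 @ $14.45 + 250 @ $14.70 + 324 @ $14.20 = $12,640.95
LIFO COGS: 377 @ $10.65 + 192 @ $14.60 + 360 @ $14.20 + 4 @ $14.70 = $11,989.05

COGS = $11,989.05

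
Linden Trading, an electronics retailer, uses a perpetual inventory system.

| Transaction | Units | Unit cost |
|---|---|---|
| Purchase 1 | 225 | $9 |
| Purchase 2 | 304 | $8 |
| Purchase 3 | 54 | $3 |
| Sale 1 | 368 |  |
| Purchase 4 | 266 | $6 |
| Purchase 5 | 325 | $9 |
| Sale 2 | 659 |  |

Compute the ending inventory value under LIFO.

Ending inventory = $1,323

Sale 1 (368) [LIFO — newest first]: 54 @ $3 + 304 @ $8 + 10 @ $9 = $2,684
Sale 2 (659) [LIFO — newest first]: 325 @ $9 + 266 @ $6 + 68 @ $9 = $5,133
Total COGS = $2,684 + $5,133 = $7,817
Ending inventory: 147 @ $9 = $1,323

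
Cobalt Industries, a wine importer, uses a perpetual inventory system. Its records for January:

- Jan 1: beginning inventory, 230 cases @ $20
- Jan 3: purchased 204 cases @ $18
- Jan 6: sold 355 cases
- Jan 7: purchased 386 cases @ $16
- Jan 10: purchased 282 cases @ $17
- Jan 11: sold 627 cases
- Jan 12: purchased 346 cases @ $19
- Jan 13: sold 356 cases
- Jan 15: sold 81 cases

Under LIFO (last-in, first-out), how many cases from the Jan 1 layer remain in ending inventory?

29

Jan 6, 355 sold [LIFO — newest first]: 204 @ $18 + 151 @ $20 = $6,692
Jan 11, 627 sold [LIFO — newest first]: 282 @ $17 + 345 @ $16 = $10,314
Jan 13, 356 sold [LIFO — newest first]: 346 @ $19 + 10 @ $16 = $6,734
Jan 15, 81 sold [LIFO — newest first]: 31 @ $16 + 50 @ $20 = $1,496
Total COGS = $6,692 + $10,314 + $6,734 + $1,496 = $25,236
Ending inventory: 29 @ $20 = $580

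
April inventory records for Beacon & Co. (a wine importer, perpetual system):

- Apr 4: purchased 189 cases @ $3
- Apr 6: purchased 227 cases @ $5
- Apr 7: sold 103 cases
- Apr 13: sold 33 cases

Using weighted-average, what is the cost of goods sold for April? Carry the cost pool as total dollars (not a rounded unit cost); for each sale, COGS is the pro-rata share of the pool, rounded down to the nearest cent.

COGS = $556.41

After Apr 4: 189 on hand, pool $567.00 (≈ $3.0000 each)
After Apr 6: 416 on hand, pool $1,702.00 (≈ $4.0913 each)
Apr 7, sell 103: 103/416 × $1,702.00 → $421.40
Apr 13, sell 33: 33/313 × $1,280.60 → $135.01
Total COGS = $421.40 + $135.01 = $556.41
Ending inventory (cost pool remaining) = $1,145.59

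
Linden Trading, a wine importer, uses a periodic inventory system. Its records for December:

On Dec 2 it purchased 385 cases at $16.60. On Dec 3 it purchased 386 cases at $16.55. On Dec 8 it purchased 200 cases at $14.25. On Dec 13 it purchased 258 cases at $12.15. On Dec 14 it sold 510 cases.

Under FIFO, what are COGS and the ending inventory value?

COGS = $8,459.75; ending inventory = $10,304.25

Dec 14, 510 sold [FIFO — oldest first]: 385 @ $16.60 + 125 @ $16.55 = $8,459.75
Ending inventory: 261 @ $16.55 + 200 @ $14.25 + 258 @ $12.15 = $10,304.25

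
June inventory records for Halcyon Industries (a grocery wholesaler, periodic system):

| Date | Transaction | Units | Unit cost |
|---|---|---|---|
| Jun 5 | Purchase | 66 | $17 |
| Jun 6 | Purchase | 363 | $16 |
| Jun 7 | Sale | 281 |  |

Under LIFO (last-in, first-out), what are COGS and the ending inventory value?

COGS = $4,496; ending inventory = $2,434

Jun 7, 281 sold [LIFO — newest first]: 281 @ $16 = $4,496
Ending inventory: 66 @ $17 + 82 @ $16 = $2,434
Check: goods available $6,930 = COGS $4,496 + ending $2,434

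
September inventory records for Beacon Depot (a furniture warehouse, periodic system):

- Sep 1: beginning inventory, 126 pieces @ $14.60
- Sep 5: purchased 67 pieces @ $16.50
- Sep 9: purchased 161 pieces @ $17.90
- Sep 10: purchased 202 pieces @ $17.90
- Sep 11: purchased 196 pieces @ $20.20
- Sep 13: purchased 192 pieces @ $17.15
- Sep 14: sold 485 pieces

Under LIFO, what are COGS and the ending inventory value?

COGS = $8,988.30; ending inventory = $7,706.50

Sep 14, 485 sold [LIFO — newest first]: 192 @ $17.15 + 196 @ $20.20 + 97 @ $17.90 = $8,988.30
Ending inventory: 126 @ $14.60 + 67 @ $16.50 + 161 @ $17.90 + 105 @ $17.90 = $7,706.50
Check: goods available $16,694.80 = COGS $8,988.30 + ending $7,706.50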